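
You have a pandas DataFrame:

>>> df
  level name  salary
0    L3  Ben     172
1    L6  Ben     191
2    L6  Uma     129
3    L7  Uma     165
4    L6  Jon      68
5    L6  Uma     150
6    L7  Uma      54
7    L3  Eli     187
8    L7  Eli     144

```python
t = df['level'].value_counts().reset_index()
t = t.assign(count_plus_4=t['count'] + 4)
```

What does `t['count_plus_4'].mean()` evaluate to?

7.0

value_counts of level:
level
L6    4
L7    3
L3    2
Name: count, dtype: int64
reset_index():
  level  count
0    L6      4
1    L7      3
2    L3      2
add column count_plus_4 = t['count'] + 4:
  level  count  count_plus_4
0    L6      4             8
1    L7      3             7
2    L3      2             6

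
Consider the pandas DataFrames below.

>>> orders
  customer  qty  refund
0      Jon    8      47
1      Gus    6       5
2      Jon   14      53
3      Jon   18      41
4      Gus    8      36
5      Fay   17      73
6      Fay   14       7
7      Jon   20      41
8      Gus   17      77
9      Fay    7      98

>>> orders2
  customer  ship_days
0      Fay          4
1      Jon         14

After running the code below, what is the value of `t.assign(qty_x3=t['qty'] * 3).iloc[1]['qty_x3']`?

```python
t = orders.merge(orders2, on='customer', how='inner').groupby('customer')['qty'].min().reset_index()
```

merge on 'customer' (how='inner') → 7 rows:
  customer  qty  refund  ship_days
0      Jon    8      47         14
1      Jon   14      53         14
2      Jon   18      41         14
3      Fay   17      73          4
4      Fay   14       7          4
5      Jon   20      41         14
6      Fay    7      98          4
group by customer, min of qty:
customer
Fay    7
Jon    8
Name: qty, dtype: int64
reset_index():
  customer  qty
0      Fay    7
1      Jon    8
add column qty_x3 = t['qty'] * 3:
  customer  qty  qty_x3
0      Fay    7      21
1      Jon    8      24
value at position 1, column 'qty_x3' → 24

24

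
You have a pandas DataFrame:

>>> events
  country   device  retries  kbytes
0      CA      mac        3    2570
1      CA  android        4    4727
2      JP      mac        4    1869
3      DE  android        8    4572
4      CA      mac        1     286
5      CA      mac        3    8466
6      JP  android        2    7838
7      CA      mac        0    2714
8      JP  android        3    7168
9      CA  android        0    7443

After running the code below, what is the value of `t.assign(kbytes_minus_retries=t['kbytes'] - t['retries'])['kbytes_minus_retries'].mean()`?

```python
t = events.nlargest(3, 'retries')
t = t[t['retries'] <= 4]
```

take 3 rows with largest retries:
  country   device  retries  kbytes
3      DE  android        8    4572
1      CA  android        4    4727
2      JP      mac        4    1869
filter rows where retries <= 4:
  country   device  retries  kbytes
1      CA  android        4    4727
2      JP      mac        4    1869
add column kbytes_minus_retries = t['kbytes'] - t['retries']:
  country   device  retries  kbytes  kbytes_minus_retries
1      CA  android        4    4727                  4723
2      JP      mac        4    1869                  1865
Finally, mean of column 'kbytes_minus_retries' = 3294.0.

3294.0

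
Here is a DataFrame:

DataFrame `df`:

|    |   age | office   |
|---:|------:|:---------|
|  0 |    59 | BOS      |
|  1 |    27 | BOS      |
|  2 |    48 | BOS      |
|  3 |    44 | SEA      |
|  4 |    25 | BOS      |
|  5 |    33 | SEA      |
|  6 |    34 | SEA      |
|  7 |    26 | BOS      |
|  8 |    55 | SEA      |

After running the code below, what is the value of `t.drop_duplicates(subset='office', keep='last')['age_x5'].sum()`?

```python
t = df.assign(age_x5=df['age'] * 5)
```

405

add column age_x5 = df['age'] * 5:
   age office  age_x5
0   59    BOS     295
1   27    BOS     135
2   48    BOS     240
3   44    SEA     220
4   25    BOS     125
5   33    SEA     165
6   34    SEA     170
7   26    BOS     130
8   55    SEA     275
drop duplicate office (keep=last):
   age office  age_x5
7   26    BOS     130
8   55    SEA     275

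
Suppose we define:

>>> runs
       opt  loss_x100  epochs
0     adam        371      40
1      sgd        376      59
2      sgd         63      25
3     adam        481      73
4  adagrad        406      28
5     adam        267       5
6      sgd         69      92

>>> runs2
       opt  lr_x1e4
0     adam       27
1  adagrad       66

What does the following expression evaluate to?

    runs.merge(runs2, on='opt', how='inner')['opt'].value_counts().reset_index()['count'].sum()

4

merge on 'opt' (how='inner') → 4 rows:
       opt  loss_x100  epochs  lr_x1e4
0     adam        371      40       27
1     adam        481      73       27
2  adagrad        406      28       66
3     adam        267       5       27
value_counts of opt:
opt
adam       3
adagrad    1
Name: count, dtype: int64
reset_index():
       opt  count
0     adam      3
1  adagrad      1
Taking the sum of column 'count' gives 4.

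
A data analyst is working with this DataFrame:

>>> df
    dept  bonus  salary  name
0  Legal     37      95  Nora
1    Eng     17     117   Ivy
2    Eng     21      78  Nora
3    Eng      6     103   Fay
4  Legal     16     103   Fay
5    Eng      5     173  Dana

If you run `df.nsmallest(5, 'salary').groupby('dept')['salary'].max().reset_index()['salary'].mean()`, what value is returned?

take 5 rows with smallest salary:
    dept  bonus  salary  name
2    Eng     21      78  Nora
0  Legal     37      95  Nora
3    Eng      6     103   Fay
4  Legal     16     103   Fay
1    Eng     17     117   Ivy
group by dept, max of salary:
dept
Eng      117
Legal    103
Name: salary, dtype: int64
reset_index():
    dept  salary
0    Eng     117
1  Legal     103

110.0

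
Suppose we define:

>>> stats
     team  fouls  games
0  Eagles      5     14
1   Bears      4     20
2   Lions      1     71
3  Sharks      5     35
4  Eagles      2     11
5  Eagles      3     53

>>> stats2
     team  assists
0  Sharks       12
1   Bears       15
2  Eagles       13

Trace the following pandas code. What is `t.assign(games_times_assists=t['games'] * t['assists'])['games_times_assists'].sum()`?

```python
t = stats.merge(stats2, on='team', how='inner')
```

1734

merge on 'team' (how='inner') → 5 rows:
     team  fouls  games  assists
0  Eagles      5     14       13
1   Bears      4     20       15
2  Sharks      5     35       12
3  Eagles      2     11       13
4  Eagles      3     53       13
add column games_times_assists = t['games'] * t['assists']:
     team  fouls  games  assists  games_times_assists
0  Eagles      5     14       13                  182
1   Bears      4     20       15                  300
2  Sharks      5     35       12                  420
3  Eagles      2     11       13                  143
4  Eagles      3     53       13                  689
Hence 1734.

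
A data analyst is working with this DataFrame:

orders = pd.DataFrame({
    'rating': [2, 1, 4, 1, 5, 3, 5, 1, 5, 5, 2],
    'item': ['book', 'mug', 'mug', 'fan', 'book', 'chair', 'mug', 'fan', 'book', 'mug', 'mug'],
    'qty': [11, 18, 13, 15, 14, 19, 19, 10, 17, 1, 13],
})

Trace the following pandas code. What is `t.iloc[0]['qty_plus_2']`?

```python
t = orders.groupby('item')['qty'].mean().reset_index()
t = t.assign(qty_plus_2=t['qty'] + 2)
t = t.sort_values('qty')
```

group by item, mean of qty:
item
book     14.0
chair    19.0
fan      12.5
mug      12.8
Name: qty, dtype: float64
reset_index():
    item   qty
0   book  14.0
1  chair  19.0
2    fan  12.5
3    mug  12.8
add column qty_plus_2 = t['qty'] + 2:
    item   qty  qty_plus_2
0   book  14.0        16.0
1  chair  19.0        21.0
2    fan  12.5        14.5
3    mug  12.8        14.8
sort by qty:
    item   qty  qty_plus_2
2    fan  12.5        14.5
3    mug  12.8        14.8
0   book  14.0        16.0
1  chair  19.0        21.0
The value at position 0, column 'qty_plus_2' is 14.5.

14.5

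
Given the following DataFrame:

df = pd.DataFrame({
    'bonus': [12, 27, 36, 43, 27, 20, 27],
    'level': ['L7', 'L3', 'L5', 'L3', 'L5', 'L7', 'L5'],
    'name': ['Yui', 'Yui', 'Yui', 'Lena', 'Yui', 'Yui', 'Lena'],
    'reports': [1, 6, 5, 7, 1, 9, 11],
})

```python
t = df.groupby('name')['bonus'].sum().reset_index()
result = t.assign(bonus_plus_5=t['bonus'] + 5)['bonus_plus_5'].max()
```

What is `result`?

127

group by name, sum of bonus:
name
Lena     70
Yui     122
Name: bonus, dtype: int64
reset_index():
   name  bonus
0  Lena     70
1   Yui    122
add column bonus_plus_5 = t['bonus'] + 5:
   name  bonus  bonus_plus_5
0  Lena     70            75
1   Yui    122           127
Taking the max of column 'bonus_plus_5' gives 127.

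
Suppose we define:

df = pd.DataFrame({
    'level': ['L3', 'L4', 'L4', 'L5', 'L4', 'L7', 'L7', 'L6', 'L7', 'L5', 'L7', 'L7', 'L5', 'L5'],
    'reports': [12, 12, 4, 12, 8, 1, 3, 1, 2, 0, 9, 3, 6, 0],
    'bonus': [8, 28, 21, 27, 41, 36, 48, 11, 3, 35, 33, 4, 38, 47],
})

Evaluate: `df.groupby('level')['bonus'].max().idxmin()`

L3

group by level, max of bonus:
level
L3     8
L4    41
L5    47
L6    11
L7    48
Name: bonus, dtype: int64
So idxmin() = L3.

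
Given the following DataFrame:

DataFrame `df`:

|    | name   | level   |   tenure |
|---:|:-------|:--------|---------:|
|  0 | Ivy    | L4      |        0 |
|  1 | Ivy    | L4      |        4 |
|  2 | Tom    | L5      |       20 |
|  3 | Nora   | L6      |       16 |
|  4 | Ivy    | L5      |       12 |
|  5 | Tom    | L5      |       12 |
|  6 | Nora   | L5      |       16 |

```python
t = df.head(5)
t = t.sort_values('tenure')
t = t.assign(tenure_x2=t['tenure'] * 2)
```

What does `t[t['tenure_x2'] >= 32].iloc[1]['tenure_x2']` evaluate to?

take first 5 rows:
   name level  tenure
0   Ivy    L4       0
1   Ivy    L4       4
2   Tom    L5      20
3  Nora    L6      16
4   Ivy    L5      12
sort by tenure:
   name level  tenure
0   Ivy    L4       0
1   Ivy    L4       4
4   Ivy    L5      12
3  Nora    L6      16
2   Tom    L5      20
add column tenure_x2 = t['tenure'] * 2:
   name level  tenure  tenure_x2
0   Ivy    L4       0          0
1   Ivy    L4       4          8
4   Ivy    L5      12         24
3  Nora    L6      16         32
2   Tom    L5      20         40
filter rows where tenure_x2 >= 32:
   name level  tenure  tenure_x2
3  Nora    L6      16         32
2   Tom    L5      20         40

40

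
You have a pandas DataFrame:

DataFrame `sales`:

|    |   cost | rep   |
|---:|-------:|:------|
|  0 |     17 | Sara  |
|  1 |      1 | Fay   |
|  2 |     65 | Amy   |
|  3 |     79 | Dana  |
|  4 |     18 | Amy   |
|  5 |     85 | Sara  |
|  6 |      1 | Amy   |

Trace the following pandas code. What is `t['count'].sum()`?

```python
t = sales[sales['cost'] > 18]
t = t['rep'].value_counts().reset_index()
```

3

filter rows where cost > 18:
   cost   rep
2    65   Amy
3    79  Dana
5    85  Sara
value_counts of rep:
rep
Amy     1
Dana    1
Sara    1
Name: count, dtype: int64
reset_index():
    rep  count
0   Amy      1
1  Dana      1
2  Sara      1
The sum of column 'count' is 3.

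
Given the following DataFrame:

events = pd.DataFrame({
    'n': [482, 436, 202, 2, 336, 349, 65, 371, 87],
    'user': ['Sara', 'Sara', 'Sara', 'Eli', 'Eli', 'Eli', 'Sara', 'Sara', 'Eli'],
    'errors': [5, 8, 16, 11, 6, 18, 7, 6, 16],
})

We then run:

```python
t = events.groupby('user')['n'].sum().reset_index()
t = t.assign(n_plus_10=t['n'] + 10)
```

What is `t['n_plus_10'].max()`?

1566

group by user, sum of n:
user
Eli      774
Sara    1556
Name: n, dtype: int64
reset_index():
   user     n
0   Eli   774
1  Sara  1556
add column n_plus_10 = t['n'] + 10:
   user     n  n_plus_10
0   Eli   774        784
1  Sara  1556       1566
Reading off the max of column 'n_plus_10', we get 1566.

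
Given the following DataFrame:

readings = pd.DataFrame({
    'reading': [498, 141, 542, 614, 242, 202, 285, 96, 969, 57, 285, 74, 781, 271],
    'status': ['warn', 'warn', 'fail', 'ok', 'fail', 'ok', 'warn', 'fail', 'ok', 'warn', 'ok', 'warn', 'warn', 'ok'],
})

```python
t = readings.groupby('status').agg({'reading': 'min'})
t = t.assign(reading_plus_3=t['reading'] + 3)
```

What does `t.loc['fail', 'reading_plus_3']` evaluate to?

group by status, min of reading:
        reading
status         
fail         96
ok          202
warn         57
add column reading_plus_3 = t['reading'] + 3:
        reading  reading_plus_3
status                         
fail         96              99
ok          202             205
warn         57              60

99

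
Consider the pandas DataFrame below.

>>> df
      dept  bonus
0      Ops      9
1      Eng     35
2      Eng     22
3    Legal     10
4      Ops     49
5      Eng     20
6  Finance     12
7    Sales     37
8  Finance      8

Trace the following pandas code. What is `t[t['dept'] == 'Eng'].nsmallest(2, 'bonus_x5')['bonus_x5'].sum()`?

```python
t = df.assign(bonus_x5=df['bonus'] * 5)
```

210

add column bonus_x5 = df['bonus'] * 5:
      dept  bonus  bonus_x5
0      Ops      9        45
1      Eng     35       175
2      Eng     22       110
3    Legal     10        50
4      Ops     49       245
5      Eng     20       100
6  Finance     12        60
7    Sales     37       185
8  Finance      8        40
filter rows where dept == 'Eng':
  dept  bonus  bonus_x5
1  Eng     35       175
2  Eng     22       110
5  Eng     20       100
take 2 rows with smallest bonus_x5:
  dept  bonus  bonus_x5
5  Eng     20       100
2  Eng     22       110
Hence 210.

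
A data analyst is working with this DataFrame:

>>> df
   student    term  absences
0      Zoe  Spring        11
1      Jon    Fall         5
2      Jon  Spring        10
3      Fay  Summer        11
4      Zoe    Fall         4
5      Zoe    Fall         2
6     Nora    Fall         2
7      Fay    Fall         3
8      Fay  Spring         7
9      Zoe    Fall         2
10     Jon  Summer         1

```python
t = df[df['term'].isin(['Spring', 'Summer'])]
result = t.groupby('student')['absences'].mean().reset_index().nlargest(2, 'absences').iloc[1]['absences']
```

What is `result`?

filter rows where term in ['Spring', 'Summer']:
   student    term  absences
0      Zoe  Spring        11
2      Jon  Spring        10
3      Fay  Summer        11
8      Fay  Spring         7
10     Jon  Summer         1
group by student, mean of absences:
student
Fay     9.0
Jon     5.5
Zoe    11.0
Name: absences, dtype: float64
reset_index():
  student  absences
0     Fay       9.0
1     Jon       5.5
2     Zoe      11.0
take 2 rows with largest absences:
  student  absences
2     Zoe      11.0
0     Fay       9.0
Hence 9.0.

9.0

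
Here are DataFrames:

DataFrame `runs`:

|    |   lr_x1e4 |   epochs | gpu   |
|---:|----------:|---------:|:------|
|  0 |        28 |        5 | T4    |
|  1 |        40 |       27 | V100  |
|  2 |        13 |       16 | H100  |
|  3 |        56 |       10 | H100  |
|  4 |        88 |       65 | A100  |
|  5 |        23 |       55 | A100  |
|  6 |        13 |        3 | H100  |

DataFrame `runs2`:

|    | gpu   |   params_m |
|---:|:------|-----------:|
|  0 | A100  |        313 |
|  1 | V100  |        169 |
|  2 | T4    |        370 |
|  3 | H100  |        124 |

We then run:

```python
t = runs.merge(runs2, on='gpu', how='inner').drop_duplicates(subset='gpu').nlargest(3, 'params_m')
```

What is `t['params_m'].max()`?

370

merge on 'gpu' (how='inner') → 7 rows:
   lr_x1e4  epochs   gpu  params_m
0       28       5    T4       370
1       40      27  V100       169
2       13      16  H100       124
3       56      10  H100       124
4       88      65  A100       313
5       23      55  A100       313
6       13       3  H100       124
drop duplicate gpu (keep=first):
   lr_x1e4  epochs   gpu  params_m
0       28       5    T4       370
1       40      27  V100       169
2       13      16  H100       124
4       88      65  A100       313
take 3 rows with largest params_m:
   lr_x1e4  epochs   gpu  params_m
0       28       5    T4       370
4       88      65  A100       313
1       40      27  V100       169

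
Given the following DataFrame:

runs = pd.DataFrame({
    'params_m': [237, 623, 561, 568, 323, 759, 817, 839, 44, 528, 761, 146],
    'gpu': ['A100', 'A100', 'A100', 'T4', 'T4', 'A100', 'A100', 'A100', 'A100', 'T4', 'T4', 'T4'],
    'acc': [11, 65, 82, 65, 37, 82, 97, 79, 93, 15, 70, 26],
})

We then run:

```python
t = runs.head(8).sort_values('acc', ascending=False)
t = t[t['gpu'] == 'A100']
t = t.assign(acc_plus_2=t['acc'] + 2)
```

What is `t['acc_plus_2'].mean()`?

take first 8 rows:
   params_m   gpu  acc
0       237  A100   11
1       623  A100   65
2       561  A100   82
3       568    T4   65
4       323    T4   37
5       759  A100   82
6       817  A100   97
7       839  A100   79
sort by acc descending:
   params_m   gpu  acc
6       817  A100   97
2       561  A100   82
5       759  A100   82
7       839  A100   79
1       623  A100   65
3       568    T4   65
4       323    T4   37
0       237  A100   11
filter rows where gpu == 'A100':
   params_m   gpu  acc
6       817  A100   97
2       561  A100   82
5       759  A100   82
7       839  A100   79
1       623  A100   65
0       237  A100   11
add column acc_plus_2 = t['acc'] + 2:
   params_m   gpu  acc  acc_plus_2
6       817  A100   97          99
2       561  A100   82          84
5       759  A100   82          84
7       839  A100   79          81
1       623  A100   65          67
0       237  A100   11          13

71.3333333333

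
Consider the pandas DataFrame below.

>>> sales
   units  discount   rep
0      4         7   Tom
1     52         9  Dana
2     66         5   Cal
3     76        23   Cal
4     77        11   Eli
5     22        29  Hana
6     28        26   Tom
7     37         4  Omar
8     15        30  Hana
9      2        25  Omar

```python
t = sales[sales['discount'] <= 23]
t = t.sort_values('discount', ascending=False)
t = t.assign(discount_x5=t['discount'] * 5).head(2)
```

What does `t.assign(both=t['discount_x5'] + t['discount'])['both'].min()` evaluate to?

filter rows where discount <= 23:
   units  discount   rep
0      4         7   Tom
1     52         9  Dana
2     66         5   Cal
3     76        23   Cal
4     77        11   Eli
7     37         4  Omar
sort by discount descending:
   units  discount   rep
3     76        23   Cal
4     77        11   Eli
1     52         9  Dana
0      4         7   Tom
2     66         5   Cal
7     37         4  Omar
add column discount_x5 = t['discount'] * 5:
   units  discount   rep  discount_x5
3     76        23   Cal          115
4     77        11   Eli           55
1     52         9  Dana           45
0      4         7   Tom           35
2     66         5   Cal           25
7     37         4  Omar           20
take first 2 rows:
   units  discount  rep  discount_x5
3     76        23  Cal          115
4     77        11  Eli           55
add column both = t['discount_x5'] + t['discount']:
   units  discount  rep  discount_x5  both
3     76        23  Cal          115   138
4     77        11  Eli           55    66
So min() = 66.

66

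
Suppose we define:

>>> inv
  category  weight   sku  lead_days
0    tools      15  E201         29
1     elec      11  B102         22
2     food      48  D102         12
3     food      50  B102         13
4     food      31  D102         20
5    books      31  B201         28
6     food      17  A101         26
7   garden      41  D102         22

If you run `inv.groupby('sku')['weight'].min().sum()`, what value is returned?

group by sku, min of weight:
sku
A101    17
B102    11
B201    31
D102    31
E201    15
Name: weight, dtype: int64

105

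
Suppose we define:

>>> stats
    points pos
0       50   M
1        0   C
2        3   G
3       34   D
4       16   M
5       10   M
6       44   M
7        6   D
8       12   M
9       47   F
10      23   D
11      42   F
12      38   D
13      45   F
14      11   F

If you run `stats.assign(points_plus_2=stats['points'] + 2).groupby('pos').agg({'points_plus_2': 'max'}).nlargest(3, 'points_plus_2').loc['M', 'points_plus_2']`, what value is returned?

52

add column points_plus_2 = stats['points'] + 2:
    points pos  points_plus_2
0       50   M             52
1        0   C              2
2        3   G              5
3       34   D             36
4       16   M             18
5       10   M             12
6       44   M             46
7        6   D              8
8       12   M             14
9       47   F             49
10      23   D             25
11      42   F             44
12      38   D             40
13      45   F             47
14      11   F             13
group by pos, max of points_plus_2:
     points_plus_2
pos               
C                2
D               40
F               49
G                5
M               52
take 3 rows with largest points_plus_2:
     points_plus_2
pos               
M               52
F               49
D               40
Taking the value at row 'M', column 'points_plus_2' gives 52.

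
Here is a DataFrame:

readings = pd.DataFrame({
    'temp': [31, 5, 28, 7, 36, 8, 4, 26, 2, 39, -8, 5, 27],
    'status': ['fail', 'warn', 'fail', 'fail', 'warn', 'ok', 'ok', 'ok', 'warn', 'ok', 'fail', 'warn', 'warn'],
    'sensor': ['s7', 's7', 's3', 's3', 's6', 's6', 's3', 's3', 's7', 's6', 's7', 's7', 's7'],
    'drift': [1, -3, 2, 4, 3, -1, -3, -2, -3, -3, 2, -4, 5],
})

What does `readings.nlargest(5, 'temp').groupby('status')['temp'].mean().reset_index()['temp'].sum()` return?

100.0

take 5 rows with largest temp:
    temp status sensor  drift
9     39     ok     s6     -3
4     36   warn     s6      3
0     31   fail     s7      1
2     28   fail     s3      2
12    27   warn     s7      5
group by status, mean of temp:
status
fail    29.5
ok      39.0
warn    31.5
Name: temp, dtype: float64
reset_index():
  status  temp
0   fail  29.5
1     ok  39.0
2   warn  31.5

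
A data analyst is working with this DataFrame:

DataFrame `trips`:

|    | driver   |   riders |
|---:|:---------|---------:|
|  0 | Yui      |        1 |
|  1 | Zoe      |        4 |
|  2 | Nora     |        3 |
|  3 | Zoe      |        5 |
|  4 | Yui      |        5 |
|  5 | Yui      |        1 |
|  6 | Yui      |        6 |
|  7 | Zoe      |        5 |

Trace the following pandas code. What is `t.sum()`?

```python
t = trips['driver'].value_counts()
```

value_counts of driver:
driver
Yui     4
Zoe     3
Nora    1
Name: count, dtype: int64
Then the sum of the resulting series: 8

8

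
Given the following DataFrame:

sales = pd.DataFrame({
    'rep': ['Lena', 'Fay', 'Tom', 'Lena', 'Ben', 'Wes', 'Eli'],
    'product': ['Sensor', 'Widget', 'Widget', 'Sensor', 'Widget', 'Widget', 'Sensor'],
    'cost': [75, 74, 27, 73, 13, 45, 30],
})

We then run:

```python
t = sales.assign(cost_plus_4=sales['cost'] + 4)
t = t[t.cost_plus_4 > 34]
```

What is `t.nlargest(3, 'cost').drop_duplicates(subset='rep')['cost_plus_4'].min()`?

78

add column cost_plus_4 = sales['cost'] + 4:
    rep product  cost  cost_plus_4
0  Lena  Sensor    75           79
1   Fay  Widget    74           78
2   Tom  Widget    27           31
3  Lena  Sensor    73           77
4   Ben  Widget    13           17
5   Wes  Widget    45           49
6   Eli  Sensor    30           34
filter rows where cost_plus_4 > 34:
    rep product  cost  cost_plus_4
0  Lena  Sensor    75           79
1   Fay  Widget    74           78
3  Lena  Sensor    73           77
5   Wes  Widget    45           49
take 3 rows with largest cost:
    rep product  cost  cost_plus_4
0  Lena  Sensor    75           79
1   Fay  Widget    74           78
3  Lena  Sensor    73           77
drop duplicate rep (keep=first):
    rep product  cost  cost_plus_4
0  Lena  Sensor    75           79
1   Fay  Widget    74           78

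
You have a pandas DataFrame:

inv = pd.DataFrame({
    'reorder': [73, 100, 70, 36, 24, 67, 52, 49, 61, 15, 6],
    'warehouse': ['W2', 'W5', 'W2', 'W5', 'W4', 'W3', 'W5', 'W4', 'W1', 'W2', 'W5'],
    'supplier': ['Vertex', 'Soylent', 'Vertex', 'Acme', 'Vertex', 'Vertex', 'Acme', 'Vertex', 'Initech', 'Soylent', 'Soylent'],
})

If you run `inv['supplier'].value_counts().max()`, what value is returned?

5

value_counts of supplier:
supplier
Vertex     5
Soylent    3
Acme       2
Initech    1
Name: count, dtype: int64
Hence 5.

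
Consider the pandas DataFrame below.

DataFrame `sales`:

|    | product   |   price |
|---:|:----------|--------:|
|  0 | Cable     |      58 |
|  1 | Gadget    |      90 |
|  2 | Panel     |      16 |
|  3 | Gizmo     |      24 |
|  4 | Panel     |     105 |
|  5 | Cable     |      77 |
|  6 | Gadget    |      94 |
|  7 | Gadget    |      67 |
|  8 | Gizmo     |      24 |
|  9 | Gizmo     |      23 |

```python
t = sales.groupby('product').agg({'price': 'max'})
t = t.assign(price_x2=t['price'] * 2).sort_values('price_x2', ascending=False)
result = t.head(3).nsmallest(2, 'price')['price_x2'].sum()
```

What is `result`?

group by product, max of price:
         price
product       
Cable       77
Gadget      94
Gizmo       24
Panel      105
add column price_x2 = t['price'] * 2:
         price  price_x2
product                 
Cable       77       154
Gadget      94       188
Gizmo       24        48
Panel      105       210
sort by price_x2 descending:
         price  price_x2
product                 
Panel      105       210
Gadget      94       188
Cable       77       154
Gizmo       24        48
take first 3 rows:
         price  price_x2
product                 
Panel      105       210
Gadget      94       188
Cable       77       154
take 2 rows with smallest price:
         price  price_x2
product                 
Cable       77       154
Gadget      94       188
So sum() = 342.

342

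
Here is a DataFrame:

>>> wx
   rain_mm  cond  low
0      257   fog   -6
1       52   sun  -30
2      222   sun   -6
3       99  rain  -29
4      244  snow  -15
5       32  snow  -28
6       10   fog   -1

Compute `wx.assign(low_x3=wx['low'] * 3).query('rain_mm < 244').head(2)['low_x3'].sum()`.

add column low_x3 = wx['low'] * 3:
   rain_mm  cond  low  low_x3
0      257   fog   -6     -18
1       52   sun  -30     -90
2      222   sun   -6     -18
3       99  rain  -29     -87
4      244  snow  -15     -45
5       32  snow  -28     -84
6       10   fog   -1      -3
filter rows where rain_mm < 244:
   rain_mm  cond  low  low_x3
1       52   sun  -30     -90
2      222   sun   -6     -18
3       99  rain  -29     -87
5       32  snow  -28     -84
6       10   fog   -1      -3
take first 2 rows:
   rain_mm cond  low  low_x3
1       52  sun  -30     -90
2      222  sun   -6     -18
The sum of column 'low_x3' is -108.

-108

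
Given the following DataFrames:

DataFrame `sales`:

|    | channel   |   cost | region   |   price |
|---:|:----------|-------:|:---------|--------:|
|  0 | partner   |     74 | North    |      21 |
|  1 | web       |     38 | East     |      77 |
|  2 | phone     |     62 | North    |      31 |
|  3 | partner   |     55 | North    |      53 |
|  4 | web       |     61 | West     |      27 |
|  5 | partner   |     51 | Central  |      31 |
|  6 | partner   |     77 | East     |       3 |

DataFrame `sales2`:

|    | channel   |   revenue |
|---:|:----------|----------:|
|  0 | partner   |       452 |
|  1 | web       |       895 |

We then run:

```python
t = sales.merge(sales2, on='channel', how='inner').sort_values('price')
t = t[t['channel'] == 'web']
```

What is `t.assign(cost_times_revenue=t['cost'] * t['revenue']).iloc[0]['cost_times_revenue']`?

54595

merge on 'channel' (how='inner') → 6 rows:
   channel  cost   region  price  revenue
0  partner    74    North     21      452
1      web    38     East     77      895
2  partner    55    North     53      452
3      web    61     West     27      895
4  partner    51  Central     31      452
5  partner    77     East      3      452
sort by price:
   channel  cost   region  price  revenue
5  partner    77     East      3      452
0  partner    74    North     21      452
3      web    61     West     27      895
4  partner    51  Central     31      452
2  partner    55    North     53      452
1      web    38     East     77      895
filter rows where channel == 'web':
  channel  cost region  price  revenue
3     web    61   West     27      895
1     web    38   East     77      895
add column cost_times_revenue = t['cost'] * t['revenue']:
  channel  cost region  price  revenue  cost_times_revenue
3     web    61   West     27      895               54595
1     web    38   East     77      895               34010
The value at position 0, column 'cost_times_revenue' is 54595.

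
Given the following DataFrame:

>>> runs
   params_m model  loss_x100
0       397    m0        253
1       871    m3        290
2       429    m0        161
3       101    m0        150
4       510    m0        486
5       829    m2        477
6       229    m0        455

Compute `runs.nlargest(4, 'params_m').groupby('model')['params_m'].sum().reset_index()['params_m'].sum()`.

take 4 rows with largest params_m:
   params_m model  loss_x100
1       871    m3        290
5       829    m2        477
4       510    m0        486
2       429    m0        161
group by model, sum of params_m:
model
m0    939
m2    829
m3    871
Name: params_m, dtype: int64
reset_index():
  model  params_m
0    m0       939
1    m2       829
2    m3       871
Reading off the sum of column 'params_m', we get 2639.

2639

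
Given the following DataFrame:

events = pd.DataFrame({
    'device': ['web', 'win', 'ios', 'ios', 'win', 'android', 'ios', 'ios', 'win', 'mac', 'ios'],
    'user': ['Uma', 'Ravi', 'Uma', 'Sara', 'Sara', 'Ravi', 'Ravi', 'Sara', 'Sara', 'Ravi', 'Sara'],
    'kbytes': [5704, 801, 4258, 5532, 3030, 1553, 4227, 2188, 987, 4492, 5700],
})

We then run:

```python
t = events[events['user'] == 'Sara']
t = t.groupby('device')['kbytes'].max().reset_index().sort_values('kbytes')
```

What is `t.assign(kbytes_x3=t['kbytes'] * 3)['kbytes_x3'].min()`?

filter rows where user == 'Sara':
   device  user  kbytes
3     ios  Sara    5532
4     win  Sara    3030
7     ios  Sara    2188
8     win  Sara     987
10    ios  Sara    5700
group by device, max of kbytes:
device
ios    5700
win    3030
Name: kbytes, dtype: int64
reset_index():
  device  kbytes
0    ios    5700
1    win    3030
sort by kbytes:
  device  kbytes
1    win    3030
0    ios    5700
add column kbytes_x3 = t['kbytes'] * 3:
  device  kbytes  kbytes_x3
1    win    3030       9090
0    ios    5700      17100
min of column 'kbytes_x3' → 9090

9090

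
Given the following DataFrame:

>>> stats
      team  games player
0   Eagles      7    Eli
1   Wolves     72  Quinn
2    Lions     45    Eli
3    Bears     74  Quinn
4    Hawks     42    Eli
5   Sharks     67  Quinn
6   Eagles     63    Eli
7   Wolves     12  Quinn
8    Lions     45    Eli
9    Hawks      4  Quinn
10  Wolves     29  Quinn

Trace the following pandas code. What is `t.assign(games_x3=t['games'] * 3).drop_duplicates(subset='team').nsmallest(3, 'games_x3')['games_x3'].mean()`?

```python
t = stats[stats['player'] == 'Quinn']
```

filter rows where player == 'Quinn':
      team  games player
1   Wolves     72  Quinn
3    Bears     74  Quinn
5   Sharks     67  Quinn
7   Wolves     12  Quinn
9    Hawks      4  Quinn
10  Wolves     29  Quinn
add column games_x3 = t['games'] * 3:
      team  games player  games_x3
1   Wolves     72  Quinn       216
3    Bears     74  Quinn       222
5   Sharks     67  Quinn       201
7   Wolves     12  Quinn        36
9    Hawks      4  Quinn        12
10  Wolves     29  Quinn        87
drop duplicate team (keep=first):
     team  games player  games_x3
1  Wolves     72  Quinn       216
3   Bears     74  Quinn       222
5  Sharks     67  Quinn       201
9   Hawks      4  Quinn        12
take 3 rows with smallest games_x3:
     team  games player  games_x3
9   Hawks      4  Quinn        12
5  Sharks     67  Quinn       201
1  Wolves     72  Quinn       216
So mean() = 143.0.

143.0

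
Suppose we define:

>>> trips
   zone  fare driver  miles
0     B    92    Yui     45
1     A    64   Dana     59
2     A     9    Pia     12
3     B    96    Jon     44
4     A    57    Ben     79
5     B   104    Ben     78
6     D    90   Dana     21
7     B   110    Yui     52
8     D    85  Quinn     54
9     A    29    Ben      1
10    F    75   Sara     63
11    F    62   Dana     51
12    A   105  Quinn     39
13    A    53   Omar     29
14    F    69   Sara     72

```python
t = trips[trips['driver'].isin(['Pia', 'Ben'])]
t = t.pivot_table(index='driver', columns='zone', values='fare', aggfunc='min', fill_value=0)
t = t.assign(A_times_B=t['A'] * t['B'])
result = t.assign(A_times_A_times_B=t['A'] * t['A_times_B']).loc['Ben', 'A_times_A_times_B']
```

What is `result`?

87464

filter rows where driver in ['Pia', 'Ben']:
  zone  fare driver  miles
2    A     9    Pia     12
4    A    57    Ben     79
5    B   104    Ben     78
9    A    29    Ben      1
pivot: rows=driver, cols=zone, min(fare):
zone     A    B
driver         
Ben     29  104
Pia      9    0
add column A_times_B = t['A'] * t['B']:
zone     A    B  A_times_B
driver                    
Ben     29  104       3016
Pia      9    0          0
add column A_times_A_times_B = t['A'] * t['A_times_B']:
zone     A    B  A_times_B  A_times_A_times_B
driver                                       
Ben     29  104       3016              87464
Pia      9    0          0                  0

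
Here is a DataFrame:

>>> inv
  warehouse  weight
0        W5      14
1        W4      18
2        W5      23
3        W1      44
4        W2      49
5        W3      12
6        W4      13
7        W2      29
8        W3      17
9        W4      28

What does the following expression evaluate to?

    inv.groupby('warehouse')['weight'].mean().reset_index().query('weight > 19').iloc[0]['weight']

44.0

group by warehouse, mean of weight:
warehouse
W1    44.000000
W2    39.000000
W3    14.500000
W4    19.666667
W5    18.500000
Name: weight, dtype: float64
reset_index():
  warehouse     weight
0        W1  44.000000
1        W2  39.000000
2        W3  14.500000
3        W4  19.666667
4        W5  18.500000
filter rows where weight > 19:
  warehouse     weight
0        W1  44.000000
1        W2  39.000000
3        W4  19.666667
Reading off the value at position 0, column 'weight', we get 44.0.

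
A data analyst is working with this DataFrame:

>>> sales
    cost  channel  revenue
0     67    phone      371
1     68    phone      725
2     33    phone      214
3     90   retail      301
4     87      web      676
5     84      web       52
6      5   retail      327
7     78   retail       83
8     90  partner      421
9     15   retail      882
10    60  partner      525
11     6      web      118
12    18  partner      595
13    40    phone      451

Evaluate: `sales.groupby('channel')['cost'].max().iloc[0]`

90

group by channel, max of cost:
channel
partner    90
phone      68
retail     90
web        87
Name: cost, dtype: int64
Taking the value at position 0 gives 90.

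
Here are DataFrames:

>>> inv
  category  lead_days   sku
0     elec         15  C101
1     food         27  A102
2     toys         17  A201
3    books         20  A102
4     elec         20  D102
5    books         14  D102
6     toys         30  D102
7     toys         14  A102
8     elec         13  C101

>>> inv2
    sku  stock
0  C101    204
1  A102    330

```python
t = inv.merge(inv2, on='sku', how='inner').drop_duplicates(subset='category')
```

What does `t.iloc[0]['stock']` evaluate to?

204

merge on 'sku' (how='inner') → 5 rows:
  category  lead_days   sku  stock
0     elec         15  C101    204
1     food         27  A102    330
2    books         20  A102    330
3     toys         14  A102    330
4     elec         13  C101    204
drop duplicate category (keep=first):
  category  lead_days   sku  stock
0     elec         15  C101    204
1     food         27  A102    330
2    books         20  A102    330
3     toys         14  A102    330
The value at position 0, column 'stock' is 204.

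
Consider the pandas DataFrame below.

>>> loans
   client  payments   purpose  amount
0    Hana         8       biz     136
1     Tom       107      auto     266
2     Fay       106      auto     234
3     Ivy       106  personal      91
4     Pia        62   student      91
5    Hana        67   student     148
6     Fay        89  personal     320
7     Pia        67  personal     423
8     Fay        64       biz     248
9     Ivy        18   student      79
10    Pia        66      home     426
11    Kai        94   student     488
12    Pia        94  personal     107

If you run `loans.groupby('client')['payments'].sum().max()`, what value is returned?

289

group by client, sum of payments:
client
Fay     259
Hana     75
Ivy     124
Kai      94
Pia     289
Tom     107
Name: payments, dtype: int64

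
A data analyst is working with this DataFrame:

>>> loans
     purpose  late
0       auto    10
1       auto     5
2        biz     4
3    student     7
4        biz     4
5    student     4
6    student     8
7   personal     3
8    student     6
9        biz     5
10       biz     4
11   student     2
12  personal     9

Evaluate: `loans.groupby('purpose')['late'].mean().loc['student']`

5.4

group by purpose, mean of late:
purpose
auto        7.50
biz         4.25
personal    6.00
student     5.40
Name: late, dtype: float64
Then the value at index 'student': 5.4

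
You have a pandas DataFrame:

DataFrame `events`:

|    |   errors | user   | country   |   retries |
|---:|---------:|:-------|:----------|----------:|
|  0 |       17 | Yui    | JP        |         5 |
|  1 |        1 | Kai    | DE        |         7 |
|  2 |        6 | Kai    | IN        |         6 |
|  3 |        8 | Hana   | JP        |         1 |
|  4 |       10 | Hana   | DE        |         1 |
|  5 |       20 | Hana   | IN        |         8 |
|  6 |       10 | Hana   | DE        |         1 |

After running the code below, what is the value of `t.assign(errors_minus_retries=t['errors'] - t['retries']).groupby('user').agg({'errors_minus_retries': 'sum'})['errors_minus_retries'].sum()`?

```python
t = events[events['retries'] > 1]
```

18

filter rows where retries > 1:
   errors  user country  retries
0      17   Yui      JP        5
1       1   Kai      DE        7
2       6   Kai      IN        6
5      20  Hana      IN        8
add column errors_minus_retries = t['errors'] - t['retries']:
   errors  user country  retries  errors_minus_retries
0      17   Yui      JP        5                    12
1       1   Kai      DE        7                    -6
2       6   Kai      IN        6                     0
5      20  Hana      IN        8                    12
group by user, sum of errors_minus_retries:
      errors_minus_retries
user                      
Hana                    12
Kai                     -6
Yui                     12
sum of column 'errors_minus_retries' → 18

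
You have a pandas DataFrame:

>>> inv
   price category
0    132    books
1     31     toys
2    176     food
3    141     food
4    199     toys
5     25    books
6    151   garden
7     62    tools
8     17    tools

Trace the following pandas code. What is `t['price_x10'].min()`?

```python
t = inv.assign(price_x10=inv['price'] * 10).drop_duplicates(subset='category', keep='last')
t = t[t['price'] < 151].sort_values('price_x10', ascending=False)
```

add column price_x10 = inv['price'] * 10:
   price category  price_x10
0    132    books       1320
1     31     toys        310
2    176     food       1760
3    141     food       1410
4    199     toys       1990
5     25    books        250
6    151   garden       1510
7     62    tools        620
8     17    tools        170
drop duplicate category (keep=last):
   price category  price_x10
3    141     food       1410
4    199     toys       1990
5     25    books        250
6    151   garden       1510
8     17    tools        170
filter rows where price < 151:
   price category  price_x10
3    141     food       1410
5     25    books        250
8     17    tools        170
sort by price_x10 descending:
   price category  price_x10
3    141     food       1410
5     25    books        250
8     17    tools        170
Then the min of column 'price_x10': 170

170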